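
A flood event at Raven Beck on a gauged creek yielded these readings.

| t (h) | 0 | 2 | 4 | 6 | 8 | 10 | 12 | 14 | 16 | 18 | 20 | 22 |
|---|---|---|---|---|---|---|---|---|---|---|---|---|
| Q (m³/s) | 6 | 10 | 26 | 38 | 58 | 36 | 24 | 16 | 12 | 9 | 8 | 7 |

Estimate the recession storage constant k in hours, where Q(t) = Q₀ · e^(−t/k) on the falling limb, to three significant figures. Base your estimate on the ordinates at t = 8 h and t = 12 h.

k ≈ 4.53 h

On the falling limb, Q drops from 58 to 24 m³/s between t = 8 h and t = 12 h (Δt = 4 h).
k = −Δt / ln(Q₂/Q₁) = −4 / ln(24/58) = 4.53 h.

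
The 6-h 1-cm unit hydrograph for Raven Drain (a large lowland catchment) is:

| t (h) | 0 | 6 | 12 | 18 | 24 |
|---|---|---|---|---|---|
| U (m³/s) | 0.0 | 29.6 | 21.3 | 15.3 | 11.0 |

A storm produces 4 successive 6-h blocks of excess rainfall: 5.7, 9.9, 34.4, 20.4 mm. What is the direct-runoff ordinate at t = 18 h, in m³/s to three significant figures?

Q ≈ 132 m³/s

By discrete convolution, Q_j = Σ (P_i / 10 mm) · U_{j−i}.
At t = 18 h (j=3): Q = (5.7/10)·15.3 + (9.9/10)·21.3 + (34.4/10)·29.6 + (20.4/10)·0.0 = 132 m³/s.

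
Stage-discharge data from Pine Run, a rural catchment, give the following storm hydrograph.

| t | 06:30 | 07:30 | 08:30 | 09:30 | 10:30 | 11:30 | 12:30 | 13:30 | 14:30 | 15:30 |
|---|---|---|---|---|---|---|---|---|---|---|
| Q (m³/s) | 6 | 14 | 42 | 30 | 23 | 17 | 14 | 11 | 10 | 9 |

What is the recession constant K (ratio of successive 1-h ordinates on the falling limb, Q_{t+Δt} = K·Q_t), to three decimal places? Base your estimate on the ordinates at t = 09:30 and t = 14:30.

K ≈ 0.803

Using the recession-limb readings at t = 09:30 and t = 14:30: Q falls from 30 to 10 m³/s over 5 intervals.
K = (Q₂/Q₁)^(1/5) = (10/30)^(1/5) = 0.803.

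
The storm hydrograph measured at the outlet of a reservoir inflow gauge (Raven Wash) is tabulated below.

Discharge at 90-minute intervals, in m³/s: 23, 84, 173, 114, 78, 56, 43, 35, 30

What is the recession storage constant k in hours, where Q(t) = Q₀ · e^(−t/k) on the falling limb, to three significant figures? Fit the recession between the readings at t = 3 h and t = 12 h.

k ≈ 5.14 h

On the falling limb, Q drops from 173 to 30 m³/s between t = 3 h and t = 12 h (Δt = 9 h).
k = −Δt / ln(Q₂/Q₁) = −9 / ln(30/173) = 5.14 h.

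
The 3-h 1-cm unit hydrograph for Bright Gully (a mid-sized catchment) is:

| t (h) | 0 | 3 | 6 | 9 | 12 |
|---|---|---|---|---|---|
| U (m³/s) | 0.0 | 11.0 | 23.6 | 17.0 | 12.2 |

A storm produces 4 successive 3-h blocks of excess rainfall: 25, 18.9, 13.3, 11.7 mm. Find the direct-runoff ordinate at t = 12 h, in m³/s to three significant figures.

By discrete convolution, Q_j = Σ (P_i / 10 mm) · U_{j−i}.
At t = 12 h (j=4): Q = (25/10)·12.2 + (18.9/10)·17.0 + (13.3/10)·23.6 + (11.7/10)·11.0 = 107 m³/s.

Q ≈ 107 m³/s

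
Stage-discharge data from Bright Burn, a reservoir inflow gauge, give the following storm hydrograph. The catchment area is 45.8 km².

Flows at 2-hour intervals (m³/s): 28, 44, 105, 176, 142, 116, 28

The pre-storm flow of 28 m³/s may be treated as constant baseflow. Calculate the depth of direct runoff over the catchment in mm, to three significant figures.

d ≈ 69.6 mm

Direct runoff: 0.0, 16.0, 77.0, 148.0, 114.0, 88.0, 0.0 m³/s; ΣQ_DR = 443.0 m³/s.
V = ΣQ_DR · Δt = 443.0 × 7200 s = 3.190 × 10^6 m³.
Over A = 45.8 km², depth = V / A = 69.6 mm.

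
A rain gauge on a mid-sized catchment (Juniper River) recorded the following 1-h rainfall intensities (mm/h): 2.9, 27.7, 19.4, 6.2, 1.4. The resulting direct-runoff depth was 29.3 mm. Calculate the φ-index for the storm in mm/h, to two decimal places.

Only the 2 blocks with intensity above φ contribute runoff: 27.7, 19.4 mm/h.
Σ(I−φ)·Δt = d  ⇒  (27.7+19.4 − 2φ)·1 = 29.3
φ = (47.10 − 29.3/1) / 2 = 8.90 mm/h.

φ ≈ 8.90 mm/h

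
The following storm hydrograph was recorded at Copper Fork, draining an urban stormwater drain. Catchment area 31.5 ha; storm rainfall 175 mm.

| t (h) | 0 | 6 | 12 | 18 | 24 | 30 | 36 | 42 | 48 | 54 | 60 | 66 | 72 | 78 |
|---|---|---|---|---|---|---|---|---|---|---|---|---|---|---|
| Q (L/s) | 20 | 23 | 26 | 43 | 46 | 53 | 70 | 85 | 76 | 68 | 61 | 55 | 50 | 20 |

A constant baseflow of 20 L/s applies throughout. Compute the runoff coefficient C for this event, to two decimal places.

ΣQ_DR = 416.0 L/s; V = ΣQ_DR·Δt = 8.986 × 10^6 L.
Runoff depth d = V / A = 28.53 mm.
C = d / P = 28.53 / 175 = 0.16.

C ≈ 0.16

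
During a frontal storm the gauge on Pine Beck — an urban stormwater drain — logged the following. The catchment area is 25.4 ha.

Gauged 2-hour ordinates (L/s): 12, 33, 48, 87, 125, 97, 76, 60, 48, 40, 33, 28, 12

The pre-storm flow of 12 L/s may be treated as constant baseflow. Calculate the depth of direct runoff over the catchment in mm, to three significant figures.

Direct runoff: 0.0, 21.0, 36.0, 75.0, 113.0, 85.0, 64.0, 48.0, 36.0, 28.0, 21.0, 16.0, 0.0 L/s; ΣQ_DR = 543.0 L/s.
V = ΣQ_DR · Δt = 543.0 × 7200 s = 3.910 × 10^6 L.
Over A = 25.4 ha, depth = V / A = 15.4 mm.

d ≈ 15.4 mm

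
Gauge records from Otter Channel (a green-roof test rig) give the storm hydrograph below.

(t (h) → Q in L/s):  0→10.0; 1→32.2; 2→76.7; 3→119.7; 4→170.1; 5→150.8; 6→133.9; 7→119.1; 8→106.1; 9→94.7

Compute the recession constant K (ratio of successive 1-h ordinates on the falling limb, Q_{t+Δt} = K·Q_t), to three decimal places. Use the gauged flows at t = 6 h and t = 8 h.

Using the recession-limb readings at t = 6 h and t = 8 h: Q falls from 133.9 to 106.1 L/s over 2 intervals.
K = (Q₂/Q₁)^(1/2) = (106.1/133.9)^(1/2) = 0.890.

K ≈ 0.890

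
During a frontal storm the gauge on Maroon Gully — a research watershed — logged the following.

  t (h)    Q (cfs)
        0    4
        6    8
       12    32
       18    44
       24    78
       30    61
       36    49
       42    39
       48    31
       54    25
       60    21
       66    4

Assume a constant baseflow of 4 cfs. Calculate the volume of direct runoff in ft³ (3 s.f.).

V ≈ 7.52 × 10^6 ft³

Direct-runoff ordinates (Q − Q_b): 0.0, 4.0, 28.0, 40.0, 74.0, 57.0, 45.0, 35.0, 27.0, 21.0, 17.0, 0.0 cfs.
ΣQ_DR = 348.0 cfs.
With Δt = 6 h = 21600 s, V = ΣQ_DR · Δt = 348.0 × 21600 = 7.52 × 10^6 ft³.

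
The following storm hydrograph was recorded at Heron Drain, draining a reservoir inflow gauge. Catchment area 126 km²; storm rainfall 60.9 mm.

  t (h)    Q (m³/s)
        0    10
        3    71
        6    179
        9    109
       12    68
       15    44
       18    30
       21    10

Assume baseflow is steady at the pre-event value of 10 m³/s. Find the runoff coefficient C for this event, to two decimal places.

C ≈ 0.62

ΣQ_DR = 441.0 m³/s; V = ΣQ_DR·Δt = 4.763 × 10^6 m³.
Runoff depth d = V / A = 37.80 mm.
C = d / P = 37.80 / 60.9 = 0.62.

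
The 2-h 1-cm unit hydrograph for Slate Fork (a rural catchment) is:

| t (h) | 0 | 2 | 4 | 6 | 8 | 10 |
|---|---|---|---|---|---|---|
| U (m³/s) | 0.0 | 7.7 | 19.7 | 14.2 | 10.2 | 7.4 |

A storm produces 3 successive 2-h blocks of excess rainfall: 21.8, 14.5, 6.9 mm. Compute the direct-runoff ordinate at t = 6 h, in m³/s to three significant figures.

Q ≈ 64.8 m³/s

By discrete convolution, Q_j = Σ (P_i / 10 mm) · U_{j−i}.
At t = 6 h (j=3): Q = (21.8/10)·14.2 + (14.5/10)·19.7 + (6.9/10)·7.7 = 64.8 m³/s.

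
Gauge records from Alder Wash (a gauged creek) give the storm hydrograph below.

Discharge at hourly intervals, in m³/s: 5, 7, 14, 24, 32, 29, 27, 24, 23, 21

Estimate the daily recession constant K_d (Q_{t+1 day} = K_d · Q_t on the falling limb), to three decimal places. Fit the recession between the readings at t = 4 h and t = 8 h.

Between t = 4 h and t = 8 h the flow falls from 32 to 23 m³/s over 4×1 h = 4 h.
Per-interval ratio K = (23/32)^(1/4) = 0.9208; K_d = K^(24/1) = 0.138.

K_d ≈ 0.138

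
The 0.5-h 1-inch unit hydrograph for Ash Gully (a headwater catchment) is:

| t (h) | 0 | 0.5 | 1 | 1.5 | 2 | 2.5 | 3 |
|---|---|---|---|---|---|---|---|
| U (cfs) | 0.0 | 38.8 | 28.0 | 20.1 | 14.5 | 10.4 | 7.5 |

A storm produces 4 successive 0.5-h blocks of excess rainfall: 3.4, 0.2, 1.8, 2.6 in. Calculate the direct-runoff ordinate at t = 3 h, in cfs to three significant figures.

Q ≈ 106 cfs

By discrete convolution, Q_j = Σ (P_i / 1 in) · U_{j−i}.
At t = 3 h (j=6): Q = (3.4/1)·7.5 + (0.2/1)·10.4 + (1.8/1)·14.5 + (2.6/1)·20.1 = 106 cfs.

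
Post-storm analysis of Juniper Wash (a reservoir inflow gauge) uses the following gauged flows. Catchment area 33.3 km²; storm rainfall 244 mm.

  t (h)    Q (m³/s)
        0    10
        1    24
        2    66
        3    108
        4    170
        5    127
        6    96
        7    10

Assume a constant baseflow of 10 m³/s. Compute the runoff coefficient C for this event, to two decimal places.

C ≈ 0.24

ΣQ_DR = 531.0 m³/s; V = ΣQ_DR·Δt = 1.912 × 10^6 m³.
Runoff depth d = V / A = 57.41 mm.
C = d / P = 57.41 / 244 = 0.24.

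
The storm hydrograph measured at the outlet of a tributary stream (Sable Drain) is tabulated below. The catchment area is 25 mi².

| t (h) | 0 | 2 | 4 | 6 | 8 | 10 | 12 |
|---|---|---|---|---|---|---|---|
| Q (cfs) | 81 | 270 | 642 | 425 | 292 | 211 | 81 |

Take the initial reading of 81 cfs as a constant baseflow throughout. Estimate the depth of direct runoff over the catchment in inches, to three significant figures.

d ≈ 0.178 in

Direct runoff: 0.0, 189.0, 561.0, 344.0, 211.0, 130.0, 0.0 cfs; ΣQ_DR = 1435 cfs.
V = ΣQ_DR · Δt = 1435 × 7200 s = 1.033 × 10^7 ft³.
Over A = 25 mi², depth = V / A = 0.178 in.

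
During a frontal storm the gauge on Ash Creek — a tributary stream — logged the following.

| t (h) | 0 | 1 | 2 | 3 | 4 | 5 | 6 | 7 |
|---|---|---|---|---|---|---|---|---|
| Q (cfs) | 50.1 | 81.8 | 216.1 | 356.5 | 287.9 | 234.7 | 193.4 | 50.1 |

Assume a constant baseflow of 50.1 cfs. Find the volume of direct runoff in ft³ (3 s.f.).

Direct-runoff ordinates (Q − Q_b): 0.0, 31.7, 166.0, 306.4, 237.8, 184.6, 143.3, 0.0 cfs.
ΣQ_DR = 1070 cfs.
With Δt = 1 h = 3600 s, V = ΣQ_DR · Δt = 1070 × 3600 = 3.85 × 10^6 ft³.

V ≈ 3.85 × 10^6 ft³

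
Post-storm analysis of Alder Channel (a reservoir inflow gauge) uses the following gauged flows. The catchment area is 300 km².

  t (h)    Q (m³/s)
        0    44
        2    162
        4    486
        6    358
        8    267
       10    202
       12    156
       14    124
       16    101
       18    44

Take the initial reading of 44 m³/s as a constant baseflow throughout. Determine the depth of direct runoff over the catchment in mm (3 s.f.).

Direct runoff: 0.0, 118.0, 442.0, 314.0, 223.0, 158.0, 112.0, 80.0, 57.0, 0.0 m³/s; ΣQ_DR = 1504 m³/s.
V = ΣQ_DR · Δt = 1504 × 7200 s = 1.083 × 10^7 m³.
Over A = 300 km², depth = V / A = 36.1 mm.

d ≈ 36.1 mm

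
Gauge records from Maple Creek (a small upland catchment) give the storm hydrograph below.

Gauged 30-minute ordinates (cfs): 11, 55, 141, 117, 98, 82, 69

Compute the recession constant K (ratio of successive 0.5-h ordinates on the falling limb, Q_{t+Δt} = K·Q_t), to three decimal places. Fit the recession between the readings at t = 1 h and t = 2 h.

Using the recession-limb readings at t = 1 h and t = 2 h: Q falls from 141 to 98 cfs over 2 intervals.
K = (Q₂/Q₁)^(1/2) = (98/141)^(1/2) = 0.834.

K ≈ 0.834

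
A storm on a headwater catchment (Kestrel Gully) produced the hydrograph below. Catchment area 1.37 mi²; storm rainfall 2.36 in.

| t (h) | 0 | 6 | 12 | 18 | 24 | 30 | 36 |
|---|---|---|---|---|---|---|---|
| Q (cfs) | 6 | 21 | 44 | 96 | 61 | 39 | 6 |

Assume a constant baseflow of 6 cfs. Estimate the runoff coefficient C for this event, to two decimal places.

ΣQ_DR = 231.0 cfs; V = ΣQ_DR·Δt = 4.990 × 10^6 ft³.
Runoff depth d = V / A = 1.568 in.
C = d / P = 1.568 / 2.36 = 0.66.

C ≈ 0.66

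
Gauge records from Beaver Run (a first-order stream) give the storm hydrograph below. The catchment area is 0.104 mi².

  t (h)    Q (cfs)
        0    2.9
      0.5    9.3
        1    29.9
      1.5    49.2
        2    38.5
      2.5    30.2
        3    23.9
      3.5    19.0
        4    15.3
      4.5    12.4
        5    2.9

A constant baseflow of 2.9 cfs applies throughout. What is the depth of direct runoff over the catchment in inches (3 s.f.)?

d ≈ 1.50 in

Direct runoff: 0.0, 6.4, 27.0, 46.3, 35.6, 27.3, 21.0, 16.1, 12.4, 9.5, 0.0 cfs; ΣQ_DR = 201.6 cfs.
V = ΣQ_DR · Δt = 201.6 × 1800 s = 3.629 × 10^5 ft³.
Over A = 0.104 mi², depth = V / A = 1.50 in.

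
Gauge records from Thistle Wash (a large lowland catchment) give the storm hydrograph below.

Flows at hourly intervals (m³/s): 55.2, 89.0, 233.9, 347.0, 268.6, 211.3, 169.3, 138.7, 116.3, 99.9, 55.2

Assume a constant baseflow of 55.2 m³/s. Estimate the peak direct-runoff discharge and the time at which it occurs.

Q_p = 291.8 m³/s at t = 3 h

Subtracting baseflow gives direct-runoff ordinates: 0.0, 33.8, 178.7, 291.8, 213.4, 156.1, 114.1, 83.5, 61.1, 44.7, 0.0 m³/s.
The maximum is 291.8 m³/s, occurring at the reading for t = 3 h.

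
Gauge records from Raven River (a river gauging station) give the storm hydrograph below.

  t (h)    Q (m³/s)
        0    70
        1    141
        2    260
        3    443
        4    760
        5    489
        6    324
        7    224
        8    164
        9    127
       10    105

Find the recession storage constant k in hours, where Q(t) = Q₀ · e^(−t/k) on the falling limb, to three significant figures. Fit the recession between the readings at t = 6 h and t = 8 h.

On the falling limb, Q drops from 324 to 164 m³/s between t = 6 h and t = 8 h (Δt = 2 h).
k = −Δt / ln(Q₂/Q₁) = −2 / ln(164/324) = 2.94 h.

k ≈ 2.94 h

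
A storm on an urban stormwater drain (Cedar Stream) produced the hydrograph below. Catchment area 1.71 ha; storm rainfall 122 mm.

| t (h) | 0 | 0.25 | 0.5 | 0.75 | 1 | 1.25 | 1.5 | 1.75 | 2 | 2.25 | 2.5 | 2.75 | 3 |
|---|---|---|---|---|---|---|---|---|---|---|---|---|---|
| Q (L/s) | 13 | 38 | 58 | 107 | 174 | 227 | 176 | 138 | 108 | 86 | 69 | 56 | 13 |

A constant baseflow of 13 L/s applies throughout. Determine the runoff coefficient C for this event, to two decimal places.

ΣQ_DR = 1094 L/s; V = ΣQ_DR·Δt = 9.846 × 10^5 L.
Runoff depth d = V / A = 57.58 mm.
C = d / P = 57.58 / 122 = 0.47.

C ≈ 0.47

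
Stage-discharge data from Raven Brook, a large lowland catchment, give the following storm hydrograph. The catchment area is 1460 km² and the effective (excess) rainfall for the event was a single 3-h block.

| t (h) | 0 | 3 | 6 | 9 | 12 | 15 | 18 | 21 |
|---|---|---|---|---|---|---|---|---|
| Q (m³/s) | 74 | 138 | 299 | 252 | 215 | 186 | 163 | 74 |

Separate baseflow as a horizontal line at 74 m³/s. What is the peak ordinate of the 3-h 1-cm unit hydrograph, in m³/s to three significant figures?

Direct runoff: 0.0, 64.0, 225.0, 178.0, 141.0, 112.0, 89.0, 0.0 m³/s; ΣQ_DR = 809.0 m³/s, peak = 225.0 m³/s.
Runoff depth d = ΣQ_DR·Δt / A = 809.0 × 10800 / (1460 km²) = 5.984 mm.
The 1-cm UH is the DRH scaled by (10 mm)/d, so U_p = 225.0 × 10/5.984 = 376 m³/s.

U_p ≈ 376 m³/s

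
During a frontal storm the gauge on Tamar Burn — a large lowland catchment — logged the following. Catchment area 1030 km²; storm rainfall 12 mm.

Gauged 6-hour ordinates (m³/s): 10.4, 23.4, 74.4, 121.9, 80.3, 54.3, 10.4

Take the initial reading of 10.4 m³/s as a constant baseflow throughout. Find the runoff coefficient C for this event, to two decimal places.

ΣQ_DR = 302.3 m³/s; V = ΣQ_DR·Δt = 6.530 × 10^6 m³.
Runoff depth d = V / A = 6.339 mm.
C = d / P = 6.339 / 12 = 0.53.

C ≈ 0.53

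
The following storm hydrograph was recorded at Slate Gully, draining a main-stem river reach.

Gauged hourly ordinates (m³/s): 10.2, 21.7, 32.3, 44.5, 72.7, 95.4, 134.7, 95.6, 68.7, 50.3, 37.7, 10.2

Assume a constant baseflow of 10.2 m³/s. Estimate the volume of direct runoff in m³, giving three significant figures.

Direct-runoff ordinates (Q − Q_b): 0.0, 11.5, 22.1, 34.3, 62.5, 85.2, 124.5, 85.4, 58.5, 40.1, 27.5, 0.0 m³/s.
ΣQ_DR = 551.6 m³/s.
With Δt = 1 h = 3600 s, V = ΣQ_DR · Δt = 551.6 × 3600 = 1.99 × 10^6 m³.

V ≈ 1.99 × 10^6 m³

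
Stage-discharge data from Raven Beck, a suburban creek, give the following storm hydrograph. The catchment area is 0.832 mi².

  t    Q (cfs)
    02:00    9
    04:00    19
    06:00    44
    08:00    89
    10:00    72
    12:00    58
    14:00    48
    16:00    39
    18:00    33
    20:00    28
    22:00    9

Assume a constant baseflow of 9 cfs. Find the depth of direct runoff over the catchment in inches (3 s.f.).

Direct runoff: 0.0, 10.0, 35.0, 80.0, 63.0, 49.0, 39.0, 30.0, 24.0, 19.0, 0.0 cfs; ΣQ_DR = 349.0 cfs.
V = ΣQ_DR · Δt = 349.0 × 7200 s = 2.513 × 10^6 ft³.
Over A = 0.832 mi², depth = V / A = 1.30 in.

d ≈ 1.30 in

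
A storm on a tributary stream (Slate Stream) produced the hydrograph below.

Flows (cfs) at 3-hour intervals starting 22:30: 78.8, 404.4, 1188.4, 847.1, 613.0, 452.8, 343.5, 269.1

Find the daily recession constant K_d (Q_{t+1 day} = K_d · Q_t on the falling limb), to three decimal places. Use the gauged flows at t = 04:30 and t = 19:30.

K_d ≈ 0.093

Between t = 04:30 and t = 19:30 the flow falls from 1188.4 to 269.1 cfs over 5×3 h = 15 h.
Per-interval ratio K = (269.1/1188.4)^(1/5) = 0.7430; K_d = K^(24/3) = 0.093.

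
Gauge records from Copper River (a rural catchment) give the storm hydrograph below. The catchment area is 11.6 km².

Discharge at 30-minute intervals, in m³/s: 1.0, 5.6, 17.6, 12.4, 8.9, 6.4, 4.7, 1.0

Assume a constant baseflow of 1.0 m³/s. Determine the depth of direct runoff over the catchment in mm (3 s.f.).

d ≈ 7.70 mm

Direct runoff: 0.0, 4.6, 16.6, 11.4, 7.9, 5.4, 3.7, 0.0 m³/s; ΣQ_DR = 49.60 m³/s.
V = ΣQ_DR · Δt = 49.60 × 1800 s = 89280 m³.
Over A = 11.6 km², depth = V / A = 7.70 mm.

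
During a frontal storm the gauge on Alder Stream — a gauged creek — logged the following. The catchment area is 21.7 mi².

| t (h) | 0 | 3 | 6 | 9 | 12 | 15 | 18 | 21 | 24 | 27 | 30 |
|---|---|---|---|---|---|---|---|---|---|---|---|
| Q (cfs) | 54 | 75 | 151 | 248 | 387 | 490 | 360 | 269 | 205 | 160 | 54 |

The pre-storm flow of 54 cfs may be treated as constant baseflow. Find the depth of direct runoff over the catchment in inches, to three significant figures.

d ≈ 0.398 in

Direct runoff: 0.0, 21.0, 97.0, 194.0, 333.0, 436.0, 306.0, 215.0, 151.0, 106.0, 0.0 cfs; ΣQ_DR = 1859 cfs.
V = ΣQ_DR · Δt = 1859 × 10800 s = 2.008 × 10^7 ft³.
Over A = 21.7 mi², depth = V / A = 0.398 in.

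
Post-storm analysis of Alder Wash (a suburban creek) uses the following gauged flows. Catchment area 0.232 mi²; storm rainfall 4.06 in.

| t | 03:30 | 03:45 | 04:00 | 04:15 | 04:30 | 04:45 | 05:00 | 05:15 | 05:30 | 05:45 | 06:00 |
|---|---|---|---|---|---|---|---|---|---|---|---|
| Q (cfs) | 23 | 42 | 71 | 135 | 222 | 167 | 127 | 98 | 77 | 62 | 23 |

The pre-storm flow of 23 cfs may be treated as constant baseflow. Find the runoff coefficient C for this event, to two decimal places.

ΣQ_DR = 794.0 cfs; V = ΣQ_DR·Δt = 7.146 × 10^5 ft³.
Runoff depth d = V / A = 1.326 in.
C = d / P = 1.326 / 4.06 = 0.33.

C ≈ 0.33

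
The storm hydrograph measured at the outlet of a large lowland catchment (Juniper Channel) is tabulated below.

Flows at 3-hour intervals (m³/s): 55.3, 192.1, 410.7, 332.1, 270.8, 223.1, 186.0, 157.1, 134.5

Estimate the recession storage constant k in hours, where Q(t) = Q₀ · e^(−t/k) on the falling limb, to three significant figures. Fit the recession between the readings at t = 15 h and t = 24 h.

On the falling limb, Q drops from 223.1 to 134.5 m³/s between t = 15 h and t = 24 h (Δt = 9 h).
k = −Δt / ln(Q₂/Q₁) = −9 / ln(134.5/223.1) = 17.8 h.

k ≈ 17.8 h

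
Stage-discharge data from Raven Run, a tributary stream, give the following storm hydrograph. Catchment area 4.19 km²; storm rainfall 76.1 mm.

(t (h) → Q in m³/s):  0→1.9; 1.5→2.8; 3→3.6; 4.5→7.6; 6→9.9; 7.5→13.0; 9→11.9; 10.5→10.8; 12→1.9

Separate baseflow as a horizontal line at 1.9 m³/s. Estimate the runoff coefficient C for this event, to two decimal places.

ΣQ_DR = 46.30 m³/s; V = ΣQ_DR·Δt = 2.500 × 10^5 m³.
Runoff depth d = V / A = 59.67 mm.
C = d / P = 59.67 / 76.1 = 0.78.

C ≈ 0.78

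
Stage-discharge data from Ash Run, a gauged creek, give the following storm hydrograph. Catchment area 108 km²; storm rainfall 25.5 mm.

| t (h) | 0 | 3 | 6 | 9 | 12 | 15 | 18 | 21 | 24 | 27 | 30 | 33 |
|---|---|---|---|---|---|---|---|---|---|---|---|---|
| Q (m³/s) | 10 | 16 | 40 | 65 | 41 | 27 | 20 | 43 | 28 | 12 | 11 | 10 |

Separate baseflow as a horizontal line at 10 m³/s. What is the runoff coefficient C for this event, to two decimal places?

C ≈ 0.80

ΣQ_DR = 203.0 m³/s; V = ΣQ_DR·Δt = 2.192 × 10^6 m³.
Runoff depth d = V / A = 20.30 mm.
C = d / P = 20.30 / 25.5 = 0.80.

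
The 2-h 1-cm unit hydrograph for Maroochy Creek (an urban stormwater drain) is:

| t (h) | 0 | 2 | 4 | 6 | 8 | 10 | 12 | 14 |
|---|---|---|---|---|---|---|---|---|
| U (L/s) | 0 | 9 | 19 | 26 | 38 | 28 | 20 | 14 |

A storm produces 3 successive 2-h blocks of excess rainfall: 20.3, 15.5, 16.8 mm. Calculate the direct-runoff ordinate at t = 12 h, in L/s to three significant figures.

By discrete convolution, Q_j = Σ (P_i / 10 mm) · U_{j−i}.
At t = 12 h (j=6): Q = (20.3/10)·20 + (15.5/10)·28 + (16.8/10)·38 = 148 L/s.

Q ≈ 148 L/s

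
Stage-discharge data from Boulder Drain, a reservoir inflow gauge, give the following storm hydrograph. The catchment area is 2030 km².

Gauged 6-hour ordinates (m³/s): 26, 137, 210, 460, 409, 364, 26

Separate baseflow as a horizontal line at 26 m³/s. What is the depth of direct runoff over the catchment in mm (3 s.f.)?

d ≈ 15.4 mm

Direct runoff: 0.0, 111.0, 184.0, 434.0, 383.0, 338.0, 0.0 m³/s; ΣQ_DR = 1450 m³/s.
V = ΣQ_DR · Δt = 1450 × 21600 s = 3.132 × 10^7 m³.
Over A = 2030 km², depth = V / A = 15.4 mm.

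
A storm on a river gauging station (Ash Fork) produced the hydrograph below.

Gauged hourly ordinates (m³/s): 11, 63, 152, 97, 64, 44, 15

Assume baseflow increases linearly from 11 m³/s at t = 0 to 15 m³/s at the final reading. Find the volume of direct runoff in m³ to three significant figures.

Direct-runoff ordinates (Q − Q_b): 0.00, 51.33, 139.67, 84.00, 50.33, 29.67, 0.00 m³/s.
ΣQ_DR = 355.0 m³/s.
With Δt = 1 h = 3600 s, V = ΣQ_DR · Δt = 355.0 × 3600 = 1.28 × 10^6 m³.

V ≈ 1.28 × 10^6 m³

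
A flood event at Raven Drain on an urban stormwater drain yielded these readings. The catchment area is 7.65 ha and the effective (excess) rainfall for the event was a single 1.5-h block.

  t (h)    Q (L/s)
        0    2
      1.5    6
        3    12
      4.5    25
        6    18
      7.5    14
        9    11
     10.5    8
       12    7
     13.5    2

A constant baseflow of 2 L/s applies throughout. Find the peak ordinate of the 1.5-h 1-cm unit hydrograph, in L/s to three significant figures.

Direct runoff: 0.0, 4.0, 10.0, 23.0, 16.0, 12.0, 9.0, 6.0, 5.0, 0.0 L/s; ΣQ_DR = 85.00 L/s, peak = 23.0 L/s.
Runoff depth d = ΣQ_DR·Δt / A = 85.00 × 5400 / (7.65 ha) = 6.000 mm.
The 1-cm UH is the DRH scaled by (10 mm)/d, so U_p = 23.0 × 10/6.000 = 38.3 L/s.

U_p ≈ 38.3 L/s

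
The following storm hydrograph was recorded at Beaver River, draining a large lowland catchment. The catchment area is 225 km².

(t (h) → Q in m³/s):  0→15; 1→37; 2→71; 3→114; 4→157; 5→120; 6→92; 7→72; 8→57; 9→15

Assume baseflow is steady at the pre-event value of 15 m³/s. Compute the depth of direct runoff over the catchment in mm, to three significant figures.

d ≈ 9.60 mm

Direct runoff: 0.0, 22.0, 56.0, 99.0, 142.0, 105.0, 77.0, 57.0, 42.0, 0.0 m³/s; ΣQ_DR = 600.0 m³/s.
V = ΣQ_DR · Δt = 600.0 × 3600 s = 2.160 × 10^6 m³.
Over A = 225 km², depth = V / A = 9.60 mm.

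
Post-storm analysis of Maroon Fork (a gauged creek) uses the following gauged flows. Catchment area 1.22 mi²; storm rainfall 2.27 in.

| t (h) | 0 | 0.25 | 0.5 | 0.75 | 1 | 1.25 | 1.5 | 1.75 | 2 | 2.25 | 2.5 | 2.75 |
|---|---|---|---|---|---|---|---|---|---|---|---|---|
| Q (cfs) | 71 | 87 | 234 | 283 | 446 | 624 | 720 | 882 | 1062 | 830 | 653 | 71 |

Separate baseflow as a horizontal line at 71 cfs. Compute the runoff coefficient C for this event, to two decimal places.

C ≈ 0.71

ΣQ_DR = 5111 cfs; V = ΣQ_DR·Δt = 4.600 × 10^6 ft³.
Runoff depth d = V / A = 1.623 in.
C = d / P = 1.623 / 2.27 = 0.71.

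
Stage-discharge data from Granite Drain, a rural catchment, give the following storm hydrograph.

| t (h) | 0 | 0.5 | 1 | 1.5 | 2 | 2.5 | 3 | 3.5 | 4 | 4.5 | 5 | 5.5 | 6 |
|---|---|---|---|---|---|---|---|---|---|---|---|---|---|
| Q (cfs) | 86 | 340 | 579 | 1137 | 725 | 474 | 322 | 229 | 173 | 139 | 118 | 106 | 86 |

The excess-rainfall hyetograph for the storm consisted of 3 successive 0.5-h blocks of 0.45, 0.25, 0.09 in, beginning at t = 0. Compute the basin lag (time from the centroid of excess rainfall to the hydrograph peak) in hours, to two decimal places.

Centroid of excess rainfall: t_c = Σ P_i·t̄_i / ΣP_i = 0.5222 h (block centres at 0.25, 0.75, 1.25 h).
Hydrograph peak occurs at t = 1.5 h, so basin lag t_L = 1.5 − 0.5222 = 0.98 h.

t_L ≈ 0.98 h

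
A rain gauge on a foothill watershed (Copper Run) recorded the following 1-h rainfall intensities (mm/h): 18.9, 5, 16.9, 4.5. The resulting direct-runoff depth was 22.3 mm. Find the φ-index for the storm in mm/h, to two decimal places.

φ ≈ 6.75 mm/h

Only the 2 blocks with intensity above φ contribute runoff: 18.9, 16.9 mm/h.
Σ(I−φ)·Δt = d  ⇒  (18.9+16.9 − 2φ)·1 = 22.3
φ = (35.80 − 22.3/1) / 2 = 6.75 mm/h.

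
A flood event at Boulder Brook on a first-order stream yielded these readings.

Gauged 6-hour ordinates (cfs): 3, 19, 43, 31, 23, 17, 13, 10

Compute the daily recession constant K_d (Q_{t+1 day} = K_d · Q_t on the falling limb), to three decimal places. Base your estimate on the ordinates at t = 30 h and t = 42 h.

K_d ≈ 0.346

Between t = 30 h and t = 42 h the flow falls from 17 to 10 cfs over 2×6 h = 12 h.
Per-interval ratio K = (10/17)^(1/2) = 0.7670; K_d = K^(24/6) = 0.346.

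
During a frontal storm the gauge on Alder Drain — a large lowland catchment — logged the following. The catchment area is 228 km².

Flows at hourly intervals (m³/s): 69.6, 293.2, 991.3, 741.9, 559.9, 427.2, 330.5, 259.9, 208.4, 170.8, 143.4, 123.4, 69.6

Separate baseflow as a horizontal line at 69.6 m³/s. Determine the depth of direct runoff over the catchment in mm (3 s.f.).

Direct runoff: 0.0, 223.6, 921.7, 672.3, 490.3, 357.6, 260.9, 190.3, 138.8, 101.2, 73.8, 53.8, 0.0 m³/s; ΣQ_DR = 3484 m³/s.
V = ΣQ_DR · Δt = 3484 × 3600 s = 1.254 × 10^7 m³.
Over A = 228 km², depth = V / A = 55.0 mm.

d ≈ 55.0 mm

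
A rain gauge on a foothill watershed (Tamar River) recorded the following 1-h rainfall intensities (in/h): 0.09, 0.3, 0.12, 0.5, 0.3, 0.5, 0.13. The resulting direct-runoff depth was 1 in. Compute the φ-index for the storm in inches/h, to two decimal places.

Only the 4 blocks with intensity above φ contribute runoff: 0.3, 0.5, 0.3, 0.5 in/h.
Σ(I−φ)·Δt = d  ⇒  (0.3+0.5+0.3+0.5 − 4φ)·1 = 1
φ = (1.600 − 1/1) / 4 = 0.15 in/h.

φ ≈ 0.15 in/h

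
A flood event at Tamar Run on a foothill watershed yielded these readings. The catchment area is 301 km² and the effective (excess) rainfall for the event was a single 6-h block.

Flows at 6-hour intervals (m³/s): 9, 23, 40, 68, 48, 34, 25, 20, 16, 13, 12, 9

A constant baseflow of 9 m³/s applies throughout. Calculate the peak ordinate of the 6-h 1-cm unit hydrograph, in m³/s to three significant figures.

Direct runoff: 0.0, 14.0, 31.0, 59.0, 39.0, 25.0, 16.0, 11.0, 7.0, 4.0, 3.0, 0.0 m³/s; ΣQ_DR = 209.0 m³/s, peak = 59.0 m³/s.
Runoff depth d = ΣQ_DR·Δt / A = 209.0 × 21600 / (301 km²) = 15.00 mm.
The 1-cm UH is the DRH scaled by (10 mm)/d, so U_p = 59.0 × 10/15.00 = 39.3 m³/s.

U_p ≈ 39.3 m³/s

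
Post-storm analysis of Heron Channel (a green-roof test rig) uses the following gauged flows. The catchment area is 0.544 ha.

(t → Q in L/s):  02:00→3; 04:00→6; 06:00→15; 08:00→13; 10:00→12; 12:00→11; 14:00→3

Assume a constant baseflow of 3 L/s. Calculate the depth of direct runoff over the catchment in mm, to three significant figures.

d ≈ 55.6 mm

Direct runoff: 0.0, 3.0, 12.0, 10.0, 9.0, 8.0, 0.0 L/s; ΣQ_DR = 42.00 L/s.
V = ΣQ_DR · Δt = 42.00 × 7200 s = 3.024 × 10^5 L.
Over A = 0.544 ha, depth = V / A = 55.6 mm.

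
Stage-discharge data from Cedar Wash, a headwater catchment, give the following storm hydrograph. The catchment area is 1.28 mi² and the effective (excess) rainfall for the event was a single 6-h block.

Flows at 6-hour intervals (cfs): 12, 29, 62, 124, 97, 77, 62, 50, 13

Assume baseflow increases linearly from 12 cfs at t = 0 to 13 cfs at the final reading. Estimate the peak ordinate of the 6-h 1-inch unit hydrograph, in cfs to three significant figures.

Direct runoff: 0.00, 16.88, 49.75, 111.62, 84.50, 64.38, 49.25, 37.12, 0.00 cfs; ΣQ_DR = 413.5 cfs, peak = 111.62 cfs.
Runoff depth d = ΣQ_DR·Δt / A = 413.5 × 21600 / (1.28 mi²) = 3.004 in.
The 1-inch UH is the DRH scaled by (1 in)/d, so U_p = 111.62 × 1/3.004 = 37.2 cfs.

U_p ≈ 37.2 cfs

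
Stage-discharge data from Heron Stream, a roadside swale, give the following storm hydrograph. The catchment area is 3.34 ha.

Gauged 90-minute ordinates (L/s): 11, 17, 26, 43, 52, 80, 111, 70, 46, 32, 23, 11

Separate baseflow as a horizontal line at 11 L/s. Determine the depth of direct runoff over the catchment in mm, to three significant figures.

d ≈ 63.1 mm

Direct runoff: 0.0, 6.0, 15.0, 32.0, 41.0, 69.0, 100.0, 59.0, 35.0, 21.0, 12.0, 0.0 L/s; ΣQ_DR = 390.0 L/s.
V = ΣQ_DR · Δt = 390.0 × 5400 s = 2.106 × 10^6 L.
Over A = 3.34 ha, depth = V / A = 63.1 mm.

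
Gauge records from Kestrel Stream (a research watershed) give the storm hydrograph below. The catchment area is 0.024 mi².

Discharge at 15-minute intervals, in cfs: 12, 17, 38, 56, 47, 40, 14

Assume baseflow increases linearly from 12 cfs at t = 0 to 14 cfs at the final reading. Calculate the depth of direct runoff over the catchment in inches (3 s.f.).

Direct runoff: 0.00, 4.67, 25.33, 43.00, 33.67, 26.33, 0.00 cfs; ΣQ_DR = 133.0 cfs.
V = ΣQ_DR · Δt = 133.0 × 900 s = 1.197 × 10^5 ft³.
Over A = 0.024 mi², depth = V / A = 2.15 in.

d ≈ 2.15 in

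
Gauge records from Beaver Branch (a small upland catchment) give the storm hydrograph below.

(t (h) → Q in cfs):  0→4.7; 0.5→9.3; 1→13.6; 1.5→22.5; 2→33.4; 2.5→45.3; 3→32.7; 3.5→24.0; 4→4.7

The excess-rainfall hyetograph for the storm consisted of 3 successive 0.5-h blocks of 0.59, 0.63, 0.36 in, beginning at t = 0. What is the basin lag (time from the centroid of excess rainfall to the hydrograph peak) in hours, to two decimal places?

Centroid of excess rainfall: t_c = Σ P_i·t̄_i / ΣP_i = 0.6772 h (block centres at 0.25, 0.75, 1.25 h).
Hydrograph peak occurs at t = 2.5 h, so basin lag t_L = 2.5 − 0.6772 = 1.82 h.

t_L ≈ 1.82 h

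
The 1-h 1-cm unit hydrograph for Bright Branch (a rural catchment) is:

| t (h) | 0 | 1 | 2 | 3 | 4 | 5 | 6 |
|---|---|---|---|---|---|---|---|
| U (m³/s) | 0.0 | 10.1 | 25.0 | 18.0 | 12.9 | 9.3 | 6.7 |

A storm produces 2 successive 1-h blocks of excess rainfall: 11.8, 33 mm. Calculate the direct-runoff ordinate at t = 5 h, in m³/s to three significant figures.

By discrete convolution, Q_j = Σ (P_i / 10 mm) · U_{j−i}.
At t = 5 h (j=5): Q = (11.8/10)·9.3 + (33/10)·12.9 = 53.5 m³/s.

Q ≈ 53.5 m³/s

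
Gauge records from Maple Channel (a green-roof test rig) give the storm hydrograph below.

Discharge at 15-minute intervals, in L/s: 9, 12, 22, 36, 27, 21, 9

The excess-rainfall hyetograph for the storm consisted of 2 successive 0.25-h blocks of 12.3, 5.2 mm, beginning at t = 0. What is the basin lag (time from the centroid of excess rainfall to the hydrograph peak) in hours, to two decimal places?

Centroid of excess rainfall: t_c = Σ P_i·t̄_i / ΣP_i = 0.1993 h (block centres at 0.125, 0.375 h).
Hydrograph peak occurs at t = 0.75 h, so basin lag t_L = 0.75 − 0.1993 = 0.55 h.

t_L ≈ 0.55 h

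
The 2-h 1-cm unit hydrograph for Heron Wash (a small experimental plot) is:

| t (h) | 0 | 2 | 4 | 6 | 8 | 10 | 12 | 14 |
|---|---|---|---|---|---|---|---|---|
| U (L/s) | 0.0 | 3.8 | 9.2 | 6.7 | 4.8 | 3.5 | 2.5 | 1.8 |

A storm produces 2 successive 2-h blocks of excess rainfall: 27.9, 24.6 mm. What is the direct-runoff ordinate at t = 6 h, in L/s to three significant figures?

Q ≈ 41.3 L/s

By discrete convolution, Q_j = Σ (P_i / 10 mm) · U_{j−i}.
At t = 6 h (j=3): Q = (27.9/10)·6.7 + (24.6/10)·9.2 = 41.3 L/s.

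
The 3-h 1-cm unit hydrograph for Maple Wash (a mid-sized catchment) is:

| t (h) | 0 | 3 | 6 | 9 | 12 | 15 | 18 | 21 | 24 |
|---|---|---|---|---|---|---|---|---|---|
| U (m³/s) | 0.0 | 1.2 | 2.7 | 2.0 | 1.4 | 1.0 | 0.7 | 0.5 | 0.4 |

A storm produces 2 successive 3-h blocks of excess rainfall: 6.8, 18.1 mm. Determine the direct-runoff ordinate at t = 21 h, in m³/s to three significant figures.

By discrete convolution, Q_j = Σ (P_i / 10 mm) · U_{j−i}.
At t = 21 h (j=7): Q = (6.8/10)·0.5 + (18.1/10)·0.7 = 1.61 m³/s.

Q ≈ 1.61 m³/s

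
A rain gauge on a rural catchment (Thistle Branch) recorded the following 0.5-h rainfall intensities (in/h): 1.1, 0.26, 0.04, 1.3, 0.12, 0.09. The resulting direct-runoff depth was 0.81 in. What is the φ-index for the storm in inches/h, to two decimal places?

φ ≈ 0.39 in/h

Only the 2 blocks with intensity above φ contribute runoff: 1.1, 1.3 in/h.
Σ(I−φ)·Δt = d  ⇒  (1.1+1.3 − 2φ)·0.5 = 0.81
φ = (2.400 − 0.81/0.5) / 2 = 0.39 in/h.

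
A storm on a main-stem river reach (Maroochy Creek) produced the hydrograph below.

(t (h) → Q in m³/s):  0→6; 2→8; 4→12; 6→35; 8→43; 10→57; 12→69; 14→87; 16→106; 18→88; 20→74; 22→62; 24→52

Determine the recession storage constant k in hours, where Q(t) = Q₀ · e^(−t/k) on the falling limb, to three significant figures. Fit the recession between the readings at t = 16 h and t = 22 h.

On the falling limb, Q drops from 106 to 62 m³/s between t = 16 h and t = 22 h (Δt = 6 h).
k = −Δt / ln(Q₂/Q₁) = −6 / ln(62/106) = 11.2 h.

k ≈ 11.2 h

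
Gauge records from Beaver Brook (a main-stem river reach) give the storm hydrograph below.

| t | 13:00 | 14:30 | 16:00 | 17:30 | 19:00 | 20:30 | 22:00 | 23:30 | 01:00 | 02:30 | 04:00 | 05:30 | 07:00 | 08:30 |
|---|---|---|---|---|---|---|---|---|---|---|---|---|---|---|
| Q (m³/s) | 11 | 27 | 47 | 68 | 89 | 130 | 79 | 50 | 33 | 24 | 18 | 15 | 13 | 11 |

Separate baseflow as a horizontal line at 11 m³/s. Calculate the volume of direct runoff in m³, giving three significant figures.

Direct-runoff ordinates (Q − Q_b): 0.0, 16.0, 36.0, 57.0, 78.0, 119.0, 68.0, 39.0, 22.0, 13.0, 7.0, 4.0, 2.0, 0.0 m³/s.
ΣQ_DR = 461.0 m³/s.
With Δt = 1.5 h = 5400 s, V = ΣQ_DR · Δt = 461.0 × 5400 = 2.49 × 10^6 m³.

V ≈ 2.49 × 10^6 m³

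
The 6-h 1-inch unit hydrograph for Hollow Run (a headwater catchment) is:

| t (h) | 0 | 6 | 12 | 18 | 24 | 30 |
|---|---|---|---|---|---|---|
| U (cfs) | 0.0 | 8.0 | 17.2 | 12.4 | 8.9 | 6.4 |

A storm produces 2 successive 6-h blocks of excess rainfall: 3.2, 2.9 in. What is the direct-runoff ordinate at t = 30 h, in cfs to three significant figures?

Q ≈ 46.3 cfs

By discrete convolution, Q_j = Σ (P_i / 1 in) · U_{j−i}.
At t = 30 h (j=5): Q = (3.2/1)·6.4 + (2.9/1)·8.9 = 46.3 cfs.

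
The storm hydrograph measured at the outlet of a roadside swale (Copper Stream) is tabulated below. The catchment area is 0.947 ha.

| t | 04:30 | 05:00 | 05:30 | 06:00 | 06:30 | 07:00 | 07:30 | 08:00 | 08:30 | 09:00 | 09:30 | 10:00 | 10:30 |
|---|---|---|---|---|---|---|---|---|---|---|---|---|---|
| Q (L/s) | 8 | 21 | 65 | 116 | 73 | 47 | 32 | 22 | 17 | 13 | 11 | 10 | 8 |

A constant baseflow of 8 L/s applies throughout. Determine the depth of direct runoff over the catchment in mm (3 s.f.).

Direct runoff: 0.0, 13.0, 57.0, 108.0, 65.0, 39.0, 24.0, 14.0, 9.0, 5.0, 3.0, 2.0, 0.0 L/s; ΣQ_DR = 339.0 L/s.
V = ΣQ_DR · Δt = 339.0 × 1800 s = 6.102 × 10^5 L.
Over A = 0.947 ha, depth = V / A = 64.4 mm.

d ≈ 64.4 mm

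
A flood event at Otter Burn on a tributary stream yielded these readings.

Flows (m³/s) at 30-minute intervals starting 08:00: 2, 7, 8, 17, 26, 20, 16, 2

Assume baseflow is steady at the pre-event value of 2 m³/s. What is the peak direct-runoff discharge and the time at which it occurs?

Subtracting baseflow gives direct-runoff ordinates: 0.0, 5.0, 6.0, 15.0, 24.0, 18.0, 14.0, 0.0 m³/s.
The maximum is 24.0 m³/s, occurring at the reading for t = 10:00.

Q_p = 24.0 m³/s at t = 10:00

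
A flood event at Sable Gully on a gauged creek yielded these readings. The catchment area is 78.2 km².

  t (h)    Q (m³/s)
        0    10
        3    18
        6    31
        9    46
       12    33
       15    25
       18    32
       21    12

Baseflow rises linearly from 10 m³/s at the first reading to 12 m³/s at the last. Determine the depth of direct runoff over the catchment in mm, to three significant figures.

Direct runoff: 0.00, 7.71, 20.43, 35.14, 21.86, 13.57, 20.29, 0.00 m³/s; ΣQ_DR = 119.0 m³/s.
V = ΣQ_DR · Δt = 119.0 × 10800 s = 1.285 × 10^6 m³.
Over A = 78.2 km², depth = V / A = 16.4 mm.

d ≈ 16.4 mm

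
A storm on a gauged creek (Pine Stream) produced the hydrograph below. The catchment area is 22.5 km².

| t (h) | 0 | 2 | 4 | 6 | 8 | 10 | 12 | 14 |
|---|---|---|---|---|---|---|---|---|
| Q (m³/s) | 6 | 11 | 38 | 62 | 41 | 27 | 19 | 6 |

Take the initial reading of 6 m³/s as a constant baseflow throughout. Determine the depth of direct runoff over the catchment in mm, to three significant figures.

Direct runoff: 0.0, 5.0, 32.0, 56.0, 35.0, 21.0, 13.0, 0.0 m³/s; ΣQ_DR = 162.0 m³/s.
V = ΣQ_DR · Δt = 162.0 × 7200 s = 1.166 × 10^6 m³.
Over A = 22.5 km², depth = V / A = 51.8 mm.

d ≈ 51.8 mm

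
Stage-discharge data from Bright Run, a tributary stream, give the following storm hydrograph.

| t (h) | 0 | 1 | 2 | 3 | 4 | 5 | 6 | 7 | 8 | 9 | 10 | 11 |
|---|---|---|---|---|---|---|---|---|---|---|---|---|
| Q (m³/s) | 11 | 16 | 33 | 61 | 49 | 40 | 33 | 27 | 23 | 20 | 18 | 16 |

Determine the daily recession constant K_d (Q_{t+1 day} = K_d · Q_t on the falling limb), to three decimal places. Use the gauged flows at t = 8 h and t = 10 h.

Between t = 8 h and t = 10 h the flow falls from 23 to 18 m³/s over 2×1 h = 2 h.
Per-interval ratio K = (18/23)^(1/2) = 0.8847; K_d = K^(24/1) = 0.053.

K_d ≈ 0.053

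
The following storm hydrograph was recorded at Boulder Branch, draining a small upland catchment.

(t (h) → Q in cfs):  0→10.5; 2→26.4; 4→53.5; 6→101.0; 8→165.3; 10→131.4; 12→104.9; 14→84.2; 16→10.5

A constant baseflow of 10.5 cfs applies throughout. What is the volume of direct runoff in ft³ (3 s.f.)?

Direct-runoff ordinates (Q − Q_b): 0.0, 15.9, 43.0, 90.5, 154.8, 120.9, 94.4, 73.7, 0.0 cfs.
ΣQ_DR = 593.2 cfs.
With Δt = 2 h = 7200 s, V = ΣQ_DR · Δt = 593.2 × 7200 = 4.27 × 10^6 ft³.

V ≈ 4.27 × 10^6 ft³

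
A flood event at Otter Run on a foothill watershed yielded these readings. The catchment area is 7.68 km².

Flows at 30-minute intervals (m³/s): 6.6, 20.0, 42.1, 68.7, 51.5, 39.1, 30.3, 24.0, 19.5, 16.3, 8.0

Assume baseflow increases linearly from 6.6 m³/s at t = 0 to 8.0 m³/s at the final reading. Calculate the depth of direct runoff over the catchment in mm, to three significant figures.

Direct runoff: 0.00, 13.26, 35.22, 61.68, 44.34, 31.80, 22.86, 16.42, 11.78, 8.44, 0.00 m³/s; ΣQ_DR = 245.8 m³/s.
V = ΣQ_DR · Δt = 245.8 × 1800 s = 4.424 × 10^5 m³.
Over A = 7.68 km², depth = V / A = 57.6 mm.

d ≈ 57.6 mm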